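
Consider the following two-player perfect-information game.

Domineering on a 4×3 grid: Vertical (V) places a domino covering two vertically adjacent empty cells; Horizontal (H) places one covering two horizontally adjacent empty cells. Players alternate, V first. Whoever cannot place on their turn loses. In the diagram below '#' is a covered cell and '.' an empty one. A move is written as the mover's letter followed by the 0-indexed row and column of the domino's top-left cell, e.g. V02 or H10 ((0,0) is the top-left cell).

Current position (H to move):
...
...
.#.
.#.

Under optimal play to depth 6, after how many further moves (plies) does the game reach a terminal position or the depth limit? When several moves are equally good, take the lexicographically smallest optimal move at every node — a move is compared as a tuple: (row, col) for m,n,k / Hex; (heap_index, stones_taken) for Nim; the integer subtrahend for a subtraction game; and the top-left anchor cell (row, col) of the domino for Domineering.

p1 H@[.../.../.#./.#.]: H00[##./.../.#./.#.]-1* H01[.##/.../.#./.#.]-1 H10[.../##./.#./.#.]-1 H11[.../.##/.#./.#.]-1
p2 V@[##./.../.#./.#.]: V02[###/..#/.#./.#.]+1* V10[##./#../##./.#.]+1 V12[##./..#/.##/.#.]+1 V20[##./.../##./##.]+1 V22[##./.../.##/.##]+1
p3 H@[###/..#/.#./.#.]: H10[###/###/.#./.#.]-1*
p4 V@[###/###/.#./.#.]: V20[###/###/##./##.]+1* V22[###/###/.##/.##]+1
p5 H@[###/###/##./##.] terminal -1; root [.../.../.#./.#.] d6

PV length from [.../.../.#./.#.]: 4 plies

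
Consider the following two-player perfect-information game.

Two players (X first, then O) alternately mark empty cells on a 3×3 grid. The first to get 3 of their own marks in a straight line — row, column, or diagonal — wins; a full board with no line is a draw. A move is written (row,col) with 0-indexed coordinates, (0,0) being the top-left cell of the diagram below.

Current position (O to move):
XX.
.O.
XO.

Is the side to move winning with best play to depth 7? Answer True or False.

O winning at [XX./.O./XO.]: False

p1 O@[XX./.O./XO.]: (0,2)[XXO/.O./XO.]-1* (1,0)[XX./OO./XO.]-1 (1,2)[XX./.OO/XO.]-1 (2,2)[XX./.O./XOO]-1
p2 X@[XXO/.O./XO.]: (1,0)[XXO/XO./XO.]+1* (1,2)[XXO/.OX/XO.]+0 (2,2)[XXO/.O./XOX]+0
p3 O@[XXO/XO./XO.] terminal -1; root [XX./.O./XO.] d7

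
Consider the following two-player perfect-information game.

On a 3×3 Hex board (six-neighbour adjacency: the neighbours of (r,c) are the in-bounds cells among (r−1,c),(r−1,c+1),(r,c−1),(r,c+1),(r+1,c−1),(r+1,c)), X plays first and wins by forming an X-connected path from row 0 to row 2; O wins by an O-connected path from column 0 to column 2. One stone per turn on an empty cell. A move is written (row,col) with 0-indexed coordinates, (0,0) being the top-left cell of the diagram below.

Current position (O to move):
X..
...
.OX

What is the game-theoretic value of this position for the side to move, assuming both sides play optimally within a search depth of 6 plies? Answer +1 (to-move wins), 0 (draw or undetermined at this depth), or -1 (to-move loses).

value(X../.../.OX, O) = +1

[X../.../.OX] O move#1: (0,1):-1/XO./.../.OX, (0,2):-1/X.O/.../.OX, (1,0):-1/X../O../.OX, (1,1):+1/X../.O./.OX*, (1,2):-1/X../..O/.OX, (2,0):-1/X../.../OOX
[X../.O./.OX] X move#2: (0,1):-1/XX./.O./.OX*, (0,2):-1/X.X/.O./.OX, (1,0):-1/X../XO./.OX, (1,2):-1/X../.OX/.OX, (2,0):-1/X../.O./XOX
[XX./.O./.OX] O move#3: (0,2):+1/XXO/.O./.OX*, (1,0):+1/XX./OO./.OX, (1,2):+1/XX./.OO/.OX, (2,0):+1/XX./.O./OOX
[XXO/.O./.OX] X move#4: (1,0):-1/XXO/XO./.OX*, (1,2):-1/XXO/.OX/.OX, (2,0):-1/XXO/.O./XOX
[XXO/XO./.OX] O move#5: (1,2):-1/XXO/XOO/.OX, (2,0):+1/XXO/XO./OOX*
[XXO/XO./OOX] end (terminal -1, X#6); searched X../.../.OX to 6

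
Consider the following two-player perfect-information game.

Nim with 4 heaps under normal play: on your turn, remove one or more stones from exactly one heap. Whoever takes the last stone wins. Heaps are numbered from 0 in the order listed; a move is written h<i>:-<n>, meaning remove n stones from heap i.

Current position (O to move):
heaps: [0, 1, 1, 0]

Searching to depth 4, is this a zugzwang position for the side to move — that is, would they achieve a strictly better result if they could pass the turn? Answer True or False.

zugzwang((0,1,1,0), O) = True

ply 1, O at (0,1,1,0) | h1:-1=-1→(0,0,1,0)*; h2:-1=-1→(0,1,0,0)
ply 2, X at (0,0,1,0) | h2:-1=+1→(0,0,0,0)*
ply 3: (0,0,0,0) is terminal -1 (O); from (0,1,1,0) depth 4
suppose O passes — search the same position with X to move:
pass> ply 1, X at (0,1,1,0) | h1:-1=-1→(0,0,1,0)*; h2:-1=-1→(0,1,0,0)
pass> ply 2, O at (0,0,1,0) | h2:-1=+1→(0,0,0,0)*
pass> ply 3: (0,0,0,0) is terminal -1 (X); from (0,1,1,0) depth 4
for O: play -1, pass +1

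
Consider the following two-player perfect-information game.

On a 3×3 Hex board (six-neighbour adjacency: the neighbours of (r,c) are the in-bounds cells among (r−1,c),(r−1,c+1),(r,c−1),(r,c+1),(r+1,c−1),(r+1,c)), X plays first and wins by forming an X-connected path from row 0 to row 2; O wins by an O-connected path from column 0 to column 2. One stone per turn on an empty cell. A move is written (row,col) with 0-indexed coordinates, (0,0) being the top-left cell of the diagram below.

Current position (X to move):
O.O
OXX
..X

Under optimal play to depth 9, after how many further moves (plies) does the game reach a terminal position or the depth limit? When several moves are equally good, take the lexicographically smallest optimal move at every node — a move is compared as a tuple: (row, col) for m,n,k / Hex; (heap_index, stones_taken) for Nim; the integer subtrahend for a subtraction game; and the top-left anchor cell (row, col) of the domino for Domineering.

PV length from [O.O/OXX/..X]: 1 ply

ply 1, X at O.O/OXX/..X | (0,1)=+1→OXO/OXX/..X*; (2,0)=-1→O.O/OXX/X.X; (2,1)=-1→O.O/OXX/.XX
ply 2: OXO/OXX/..X is terminal -1 (O); from O.O/OXX/..X depth 9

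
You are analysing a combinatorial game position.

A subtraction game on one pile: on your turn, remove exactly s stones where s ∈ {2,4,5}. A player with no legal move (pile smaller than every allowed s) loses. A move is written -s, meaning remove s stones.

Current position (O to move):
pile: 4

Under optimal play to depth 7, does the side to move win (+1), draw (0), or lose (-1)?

[4] O move#1: -2:-1/2, -4:+1/0*
[0] end (terminal -1, X#2); searched 4 to 7

value(4, O) = +1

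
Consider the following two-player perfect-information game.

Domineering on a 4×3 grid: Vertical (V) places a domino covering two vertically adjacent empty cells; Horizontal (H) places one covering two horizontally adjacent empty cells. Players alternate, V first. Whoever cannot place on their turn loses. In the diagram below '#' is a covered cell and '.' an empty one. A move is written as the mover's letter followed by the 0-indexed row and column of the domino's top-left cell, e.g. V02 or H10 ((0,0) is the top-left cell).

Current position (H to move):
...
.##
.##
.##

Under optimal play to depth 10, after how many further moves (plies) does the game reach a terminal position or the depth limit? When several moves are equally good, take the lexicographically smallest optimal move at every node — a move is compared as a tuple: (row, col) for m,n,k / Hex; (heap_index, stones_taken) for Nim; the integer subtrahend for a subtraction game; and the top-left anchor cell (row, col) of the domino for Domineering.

[.../.##/.##/.##] H move#1: H00:-1/##./.##/.##/.##*, H01:-1/.##/.##/.##/.##
[##./.##/.##/.##] V move#2: V10:+1/##./###/###/.##*, V20:+1/##./.##/###/###
[##./###/###/.##] end (terminal -1, H#3); searched .../.##/.##/.## to 10

PV length from [.../.##/.##/.##]: 2 plies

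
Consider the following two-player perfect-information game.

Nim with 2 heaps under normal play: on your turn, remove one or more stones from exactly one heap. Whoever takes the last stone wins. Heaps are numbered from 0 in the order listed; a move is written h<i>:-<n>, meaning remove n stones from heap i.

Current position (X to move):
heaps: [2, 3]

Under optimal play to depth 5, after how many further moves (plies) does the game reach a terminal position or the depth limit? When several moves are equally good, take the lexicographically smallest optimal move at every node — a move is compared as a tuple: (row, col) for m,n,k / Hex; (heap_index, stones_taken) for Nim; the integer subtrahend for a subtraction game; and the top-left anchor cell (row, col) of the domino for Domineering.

ply 1, X at (2,3) | h0:-1=-1→(1,3); h0:-2=-1→(0,3); h1:-1=+1→(2,2)*; h1:-2=-1→(2,1); h1:-3=-1→(2,0)
ply 2, O at (2,2) | h0:-1=-1→(1,2)*; h0:-2=-1→(0,2); h1:-1=-1→(2,1); h1:-2=-1→(2,0)
ply 3, X at (1,2) | h0:-1=-1→(0,2); h1:-1=+1→(1,1)*; h1:-2=-1→(1,0)
ply 4, O at (1,1) | h0:-1=-1→(0,1)*; h1:-1=-1→(1,0)
ply 5, X at (0,1) | h1:-1=+1→(0,0)*
ply 6: (0,0) is terminal -1 (O); from (2,3) depth 5

PV length from [(2,3)]: 5 plies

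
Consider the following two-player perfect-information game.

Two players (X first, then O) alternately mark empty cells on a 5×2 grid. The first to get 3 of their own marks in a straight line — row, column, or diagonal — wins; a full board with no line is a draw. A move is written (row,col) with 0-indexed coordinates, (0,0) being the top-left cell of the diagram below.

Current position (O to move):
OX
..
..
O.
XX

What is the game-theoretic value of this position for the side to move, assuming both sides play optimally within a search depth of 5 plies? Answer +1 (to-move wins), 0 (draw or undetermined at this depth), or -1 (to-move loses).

value(OX/../../O./XX, O) = 0

[OX/../../O./XX] O move#1: (1,0):+0/OX/O./../O./XX*, (1,1):+0/OX/.O/../O./XX, (2,0):+0/OX/../O./O./XX, (2,1):+0/OX/../.O/O./XX, (3,1):+0/OX/../../OO/XX
[OX/O./../O./XX] X move#2: (1,1):-1/OX/OX/../O./XX, (2,0):+0/OX/O./X./O./XX*, (2,1):-1/OX/O./.X/O./XX, (3,1):-1/OX/O./../OX/XX
[OX/O./X./O./XX] O move#3: (1,1):+0/OX/OO/X./O./XX*, (2,1):+0/OX/O./XO/O./XX, (3,1):+0/OX/O./X./OO/XX
[OX/OO/X./O./XX] X move#4: (2,1):+0/OX/OO/XX/O./XX*, (3,1):+0/OX/OO/X./OX/XX
[OX/OO/XX/O./XX] O move#5: (3,1):+0/OX/OO/XX/OO/XX*
[OX/OO/XX/OO/XX] end (terminal +0, X#6); searched OX/../../O./XX to 5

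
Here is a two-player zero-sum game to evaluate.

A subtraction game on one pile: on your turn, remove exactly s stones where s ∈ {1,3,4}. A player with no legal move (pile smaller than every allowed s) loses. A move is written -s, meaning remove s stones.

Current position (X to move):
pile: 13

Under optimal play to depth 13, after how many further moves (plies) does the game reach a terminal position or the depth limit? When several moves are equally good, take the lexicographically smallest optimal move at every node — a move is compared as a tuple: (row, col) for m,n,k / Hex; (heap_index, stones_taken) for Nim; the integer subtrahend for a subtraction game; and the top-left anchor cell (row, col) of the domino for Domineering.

PV length from [13]: 7 plies

[13] X move#1: -1:-1/12, -3:-1/10, -4:+1/9*
[9] O move#2: -1:-1/8*, -3:-1/6, -4:-1/5
[8] X move#3: -1:+1/7*, -3:-1/5, -4:-1/4
[7] O move#4: -1:-1/6*, -3:-1/4, -4:-1/3
[6] X move#5: -1:-1/5, -3:-1/3, -4:+1/2*
[2] O move#6: -1:-1/1*
[1] X move#7: -1:+1/0*
[0] end (terminal -1, O#8); searched 13 to 13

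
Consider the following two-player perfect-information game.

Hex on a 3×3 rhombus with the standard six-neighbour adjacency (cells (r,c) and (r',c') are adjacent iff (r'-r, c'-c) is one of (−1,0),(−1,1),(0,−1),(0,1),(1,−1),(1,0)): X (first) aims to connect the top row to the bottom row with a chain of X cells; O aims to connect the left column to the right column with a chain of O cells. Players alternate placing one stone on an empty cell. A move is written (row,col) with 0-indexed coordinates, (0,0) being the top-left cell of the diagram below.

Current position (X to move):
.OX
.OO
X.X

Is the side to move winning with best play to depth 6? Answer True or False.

ply 1, X at .OX/.OO/X.X | (0,0)=-1→XOX/.OO/X.X*; (1,0)=-1→.OX/XOO/X.X; (2,1)=-1→.OX/.OO/XXX
ply 2, O at XOX/.OO/X.X | (1,0)=+1→XOX/OOO/X.X*; (2,1)=-1→XOX/.OO/XOX
ply 3: XOX/OOO/X.X is terminal -1 (X); from .OX/.OO/X.X depth 6

X winning at [.OX/.OO/X.X]: False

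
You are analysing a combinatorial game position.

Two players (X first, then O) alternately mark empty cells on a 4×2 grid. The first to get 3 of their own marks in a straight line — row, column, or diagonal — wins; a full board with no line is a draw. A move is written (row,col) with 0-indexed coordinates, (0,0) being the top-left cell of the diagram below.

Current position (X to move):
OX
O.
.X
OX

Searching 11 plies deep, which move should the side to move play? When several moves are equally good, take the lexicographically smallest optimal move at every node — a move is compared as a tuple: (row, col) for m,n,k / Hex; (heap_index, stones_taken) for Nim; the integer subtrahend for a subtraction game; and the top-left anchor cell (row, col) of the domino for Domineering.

[OX/O./.X/OX] X move#1: (1,1):+1/OX/OX/.X/OX*, (2,0):+0/OX/O./XX/OX
[OX/OX/.X/OX] end (terminal -1, O#2); searched OX/O./.X/OX to 11

X's best at [OX/O./.X/OX]: (1,1)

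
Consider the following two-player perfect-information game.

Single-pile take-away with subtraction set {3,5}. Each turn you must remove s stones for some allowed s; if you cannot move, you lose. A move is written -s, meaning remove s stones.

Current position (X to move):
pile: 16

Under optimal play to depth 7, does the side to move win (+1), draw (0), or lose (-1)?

value(16, X) = -1

[16] X move#1: -3:-1/13*, -5:-1/11
[13] O move#2: -3:+1/10*, -5:+1/8
[10] X move#3: -3:-1/7*, -5:-1/5
[7] O move#4: -3:-1/4, -5:+1/2*
[2] end (terminal -1, X#5); searched 16 to 7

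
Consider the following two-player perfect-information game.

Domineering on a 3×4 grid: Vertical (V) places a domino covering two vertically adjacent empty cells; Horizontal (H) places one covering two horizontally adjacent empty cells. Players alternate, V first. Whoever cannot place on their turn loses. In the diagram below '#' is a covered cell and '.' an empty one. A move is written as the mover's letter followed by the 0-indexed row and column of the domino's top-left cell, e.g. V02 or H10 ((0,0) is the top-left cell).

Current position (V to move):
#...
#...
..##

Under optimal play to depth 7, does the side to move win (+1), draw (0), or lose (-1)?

value(#.../#.../..##, V) = +1

ply 1, V at #.../#.../..## | V01=-1→##../##../..##; V02=+1→#.#./#.#./..##*; V03=-1→#..#/#..#/..##; V11=-1→#.../##../.###
ply 2, H at #.#./#.#./..## | H20=-1→#.#./#.#./####*
ply 3, V at #.#./#.#./#### | V01=+1→###./###./####*; V03=+1→#.##/#.##/####
ply 4: ###./###./#### is terminal -1 (H); from #.../#.../..## depth 7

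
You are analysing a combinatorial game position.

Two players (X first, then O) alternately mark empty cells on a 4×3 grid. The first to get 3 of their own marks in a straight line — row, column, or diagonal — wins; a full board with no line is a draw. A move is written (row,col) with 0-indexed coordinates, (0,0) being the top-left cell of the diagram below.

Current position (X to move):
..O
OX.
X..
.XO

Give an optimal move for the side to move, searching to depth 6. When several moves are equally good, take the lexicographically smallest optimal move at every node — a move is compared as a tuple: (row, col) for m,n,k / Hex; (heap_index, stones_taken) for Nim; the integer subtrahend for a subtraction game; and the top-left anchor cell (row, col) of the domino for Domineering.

X's best at [..O/OX./X../.XO]: (2,1)

ply 1, X at ..O/OX./X../.XO | (0,0)=-1→X.O/OX./X../.XO; (0,1)=-1→.XO/OX./X../.XO; (1,2)=-1→..O/OXX/X../.XO; (2,1)=+1→..O/OX./XX./.XO*; (2,2)=-1→..O/OX./X.X/.XO; (3,0)=-1→..O/OX./X../XXO
ply 2: ..O/OX./XX./.XO is terminal -1 (O); from ..O/OX./X../.XO depth 6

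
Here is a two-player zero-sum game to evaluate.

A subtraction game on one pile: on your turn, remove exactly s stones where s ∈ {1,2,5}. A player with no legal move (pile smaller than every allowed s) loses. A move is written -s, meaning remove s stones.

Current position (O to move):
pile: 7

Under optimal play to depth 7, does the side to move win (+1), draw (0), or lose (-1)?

p1 O@[7]: -1[6]+1* -2[5]-1 -5[2]-1
p2 X@[6]: -1[5]-1* -2[4]-1 -5[1]-1
p3 O@[5]: -1[4]-1 -2[3]+1* -5[0]+1
p4 X@[3]: -1[2]-1* -2[1]-1
p5 O@[2]: -1[1]-1 -2[0]+1*
p6 X@[0] terminal -1; root [7] d7

value(7, O) = +1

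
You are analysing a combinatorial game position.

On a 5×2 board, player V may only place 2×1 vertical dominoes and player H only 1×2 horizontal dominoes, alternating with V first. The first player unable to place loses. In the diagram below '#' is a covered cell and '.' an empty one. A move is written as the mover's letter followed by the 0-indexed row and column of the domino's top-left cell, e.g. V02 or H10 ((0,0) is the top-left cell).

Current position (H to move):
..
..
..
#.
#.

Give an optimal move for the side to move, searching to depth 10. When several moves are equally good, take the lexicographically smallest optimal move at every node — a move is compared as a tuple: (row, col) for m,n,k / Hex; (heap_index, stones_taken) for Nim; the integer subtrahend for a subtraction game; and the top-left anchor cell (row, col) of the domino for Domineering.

p1 H@[../../../#./#.]: H00[##/../../#./#.]-1 H10[../##/../#./#.]+1* H20[../../##/#./#.]-1
p2 V@[../##/../#./#.]: V21[../##/.#/##/#.]-1* V31[../##/../##/##]-1
p3 H@[../##/.#/##/#.]: H00[##/##/.#/##/#.]+1*
p4 V@[##/##/.#/##/#.] terminal -1; root [../../../#./#.] d10

H's best at [../../../#./#.]: H10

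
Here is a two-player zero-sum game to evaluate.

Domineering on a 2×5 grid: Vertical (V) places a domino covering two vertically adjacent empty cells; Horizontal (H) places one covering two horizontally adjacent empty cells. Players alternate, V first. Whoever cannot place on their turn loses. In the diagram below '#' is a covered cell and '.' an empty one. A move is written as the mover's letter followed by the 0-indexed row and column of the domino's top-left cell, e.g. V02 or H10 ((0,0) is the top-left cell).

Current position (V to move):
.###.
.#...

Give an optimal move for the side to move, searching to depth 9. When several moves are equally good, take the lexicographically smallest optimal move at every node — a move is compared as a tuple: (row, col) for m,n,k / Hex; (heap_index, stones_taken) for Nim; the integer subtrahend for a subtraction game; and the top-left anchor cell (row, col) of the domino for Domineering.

V's best at [.###./.#...]: V04

ply 1, V at .###./.#... | V00=-1→####./##...; V04=+1→.####/.#..#*
ply 2, H at .####/.#..# | H12=-1→.####/.####*
ply 3, V at .####/.#### | V00=+1→#####/#####*
ply 4: #####/##### is terminal -1 (H); from .###./.#... depth 9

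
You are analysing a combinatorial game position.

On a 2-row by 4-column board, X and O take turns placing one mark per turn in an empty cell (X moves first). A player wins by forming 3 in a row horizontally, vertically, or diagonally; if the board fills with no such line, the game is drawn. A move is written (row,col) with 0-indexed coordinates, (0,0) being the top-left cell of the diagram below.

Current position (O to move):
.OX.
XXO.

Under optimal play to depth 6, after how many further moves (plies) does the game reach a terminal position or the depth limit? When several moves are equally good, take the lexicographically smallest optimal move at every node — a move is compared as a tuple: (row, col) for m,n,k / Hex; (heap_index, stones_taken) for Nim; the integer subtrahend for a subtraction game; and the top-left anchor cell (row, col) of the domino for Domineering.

PV length from [.OX./XXO.]: 3 plies

ply 1, O at .OX./XXO. | (0,0)=+0→OOX./XXO.*; (0,3)=+0→.OXO/XXO.; (1,3)=+0→.OX./XXOO
ply 2, X at OOX./XXO. | (0,3)=+0→OOXX/XXO.*; (1,3)=+0→OOX./XXOX
ply 3, O at OOXX/XXO. | (1,3)=+0→OOXX/XXOO*
ply 4: OOXX/XXOO is terminal +0 (X); from .OX./XXO. depth 6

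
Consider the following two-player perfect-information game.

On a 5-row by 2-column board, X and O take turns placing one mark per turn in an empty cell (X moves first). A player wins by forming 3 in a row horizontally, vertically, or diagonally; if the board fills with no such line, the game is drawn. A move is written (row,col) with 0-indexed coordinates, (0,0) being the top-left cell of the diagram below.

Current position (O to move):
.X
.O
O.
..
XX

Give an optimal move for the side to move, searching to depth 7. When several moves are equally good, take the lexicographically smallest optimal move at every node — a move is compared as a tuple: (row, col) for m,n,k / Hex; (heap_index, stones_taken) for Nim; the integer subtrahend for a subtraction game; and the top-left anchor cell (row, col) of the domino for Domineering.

ply 1, O at .X/.O/O./../XX | (0,0)=+0→OX/.O/O./../XX; (1,0)=+1→.X/OO/O./../XX*; (2,1)=+1→.X/.O/OO/../XX; (3,0)=+0→.X/.O/O./O./XX; (3,1)=+1→.X/.O/O./.O/XX
ply 2, X at .X/OO/O./../XX | (0,0)=-1→XX/OO/O./../XX*; (2,1)=-1→.X/OO/OX/../XX; (3,0)=-1→.X/OO/O./X./XX; (3,1)=-1→.X/OO/O./.X/XX
ply 3, O at XX/OO/O./../XX | (2,1)=+1→XX/OO/OO/../XX*; (3,0)=+1→XX/OO/O./O./XX; (3,1)=+1→XX/OO/O./.O/XX
ply 4, X at XX/OO/OO/../XX | (3,0)=-1→XX/OO/OO/X./XX*; (3,1)=-1→XX/OO/OO/.X/XX
ply 5, O at XX/OO/OO/X./XX | (3,1)=+1→XX/OO/OO/XO/XX*
ply 6: XX/OO/OO/XO/XX is terminal -1 (X); from .X/.O/O./../XX depth 7

O's best at [.X/.O/O./../XX]: (1,0)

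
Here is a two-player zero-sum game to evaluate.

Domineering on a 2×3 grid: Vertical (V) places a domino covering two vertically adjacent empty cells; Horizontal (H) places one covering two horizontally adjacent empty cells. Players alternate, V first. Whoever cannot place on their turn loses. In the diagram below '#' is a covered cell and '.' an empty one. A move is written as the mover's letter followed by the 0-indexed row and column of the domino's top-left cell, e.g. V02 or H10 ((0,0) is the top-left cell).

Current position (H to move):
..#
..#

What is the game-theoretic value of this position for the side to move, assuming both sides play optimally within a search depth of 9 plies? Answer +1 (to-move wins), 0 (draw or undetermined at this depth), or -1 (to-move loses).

value(..#/..#, H) = +1

p1 H@[..#/..#]: H00[###/..#]+1* H10[..#/###]+1
p2 V@[###/..#] terminal -1; root [..#/..#] d9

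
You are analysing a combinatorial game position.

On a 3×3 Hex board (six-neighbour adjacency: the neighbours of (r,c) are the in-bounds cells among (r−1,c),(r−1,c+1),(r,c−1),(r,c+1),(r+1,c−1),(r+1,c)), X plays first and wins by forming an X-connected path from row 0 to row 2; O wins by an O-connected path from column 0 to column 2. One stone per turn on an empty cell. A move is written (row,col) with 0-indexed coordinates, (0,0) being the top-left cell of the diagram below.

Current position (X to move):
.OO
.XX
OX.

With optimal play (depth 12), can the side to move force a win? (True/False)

[.OO/.XX/OX.] X move#1: (0,0):-1/XOO/.XX/OX.*, (1,0):-1/.OO/XXX/OX., (2,2):-1/.OO/.XX/OXX
[XOO/.XX/OX.] O move#2: (1,0):+1/XOO/OXX/OX.*, (2,2):-1/XOO/.XX/OXO
[XOO/OXX/OX.] end (terminal -1, X#3); searched .OO/.XX/OX. to 12

X winning at [.OO/.XX/OX.]: False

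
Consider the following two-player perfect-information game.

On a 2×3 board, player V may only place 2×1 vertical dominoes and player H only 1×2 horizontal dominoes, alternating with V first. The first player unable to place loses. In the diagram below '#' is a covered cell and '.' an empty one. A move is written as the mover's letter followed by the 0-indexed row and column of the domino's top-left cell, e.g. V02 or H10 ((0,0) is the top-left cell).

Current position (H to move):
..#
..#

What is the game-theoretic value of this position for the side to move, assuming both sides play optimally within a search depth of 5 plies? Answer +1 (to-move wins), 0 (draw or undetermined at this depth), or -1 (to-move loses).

value(..#/..#, H) = +1

ply 1, H at ..#/..# | H00=+1→###/..#*; H10=+1→..#/###
ply 2: ###/..# is terminal -1 (V); from ..#/..# depth 5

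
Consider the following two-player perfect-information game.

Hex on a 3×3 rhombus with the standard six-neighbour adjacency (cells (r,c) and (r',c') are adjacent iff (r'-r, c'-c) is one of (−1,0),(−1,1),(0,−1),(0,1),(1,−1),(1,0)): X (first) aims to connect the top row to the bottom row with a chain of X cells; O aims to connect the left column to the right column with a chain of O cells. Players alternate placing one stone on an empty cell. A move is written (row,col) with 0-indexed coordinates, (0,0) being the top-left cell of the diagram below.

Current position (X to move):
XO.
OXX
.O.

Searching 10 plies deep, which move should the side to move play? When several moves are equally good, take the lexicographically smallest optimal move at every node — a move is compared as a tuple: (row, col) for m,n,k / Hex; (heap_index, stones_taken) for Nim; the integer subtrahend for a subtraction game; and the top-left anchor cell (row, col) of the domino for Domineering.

[XO./OXX/.O.] X move#1: (0,2):+1/XOX/OXX/.O.*, (2,0):-1/XO./OXX/XO., (2,2):-1/XO./OXX/.OX
[XOX/OXX/.O.] O move#2: (2,0):-1/XOX/OXX/OO.*, (2,2):-1/XOX/OXX/.OO
[XOX/OXX/OO.] X move#3: (2,2):+1/XOX/OXX/OOX*
[XOX/OXX/OOX] end (terminal -1, O#4); searched XO./OXX/.O. to 10

X's best at [XO./OXX/.O.]: (0,2)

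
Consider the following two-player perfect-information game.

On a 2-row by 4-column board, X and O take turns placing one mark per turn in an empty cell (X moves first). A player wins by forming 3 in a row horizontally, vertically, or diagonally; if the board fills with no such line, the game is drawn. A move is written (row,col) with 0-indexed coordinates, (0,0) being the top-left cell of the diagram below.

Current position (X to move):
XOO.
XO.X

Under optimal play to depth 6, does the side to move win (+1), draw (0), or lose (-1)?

p1 X@[XOO./XO.X]: (0,3)[XOOX/XO.X]+0* (1,2)[XOO./XOXX]-1
p2 O@[XOOX/XO.X]: (1,2)[XOOX/XOOX]+0*
p3 X@[XOOX/XOOX] terminal +0; root [XOO./XO.X] d6

value(XOO./XO.X, X) = 0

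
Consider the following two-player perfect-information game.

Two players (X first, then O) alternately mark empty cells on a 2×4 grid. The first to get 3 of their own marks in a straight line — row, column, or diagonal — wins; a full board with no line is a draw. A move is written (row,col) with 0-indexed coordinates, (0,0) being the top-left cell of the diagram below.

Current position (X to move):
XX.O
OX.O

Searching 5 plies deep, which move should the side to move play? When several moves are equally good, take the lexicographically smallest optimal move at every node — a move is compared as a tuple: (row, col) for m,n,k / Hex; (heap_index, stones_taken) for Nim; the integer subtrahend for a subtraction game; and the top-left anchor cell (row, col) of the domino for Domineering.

X's best at [XX.O/OX.O]: (0,2)

[XX.O/OX.O] X move#1: (0,2):+1/XXXO/OX.O*, (1,2):+0/XX.O/OXXO
[XXXO/OX.O] end (terminal -1, O#2); searched XX.O/OX.O to 5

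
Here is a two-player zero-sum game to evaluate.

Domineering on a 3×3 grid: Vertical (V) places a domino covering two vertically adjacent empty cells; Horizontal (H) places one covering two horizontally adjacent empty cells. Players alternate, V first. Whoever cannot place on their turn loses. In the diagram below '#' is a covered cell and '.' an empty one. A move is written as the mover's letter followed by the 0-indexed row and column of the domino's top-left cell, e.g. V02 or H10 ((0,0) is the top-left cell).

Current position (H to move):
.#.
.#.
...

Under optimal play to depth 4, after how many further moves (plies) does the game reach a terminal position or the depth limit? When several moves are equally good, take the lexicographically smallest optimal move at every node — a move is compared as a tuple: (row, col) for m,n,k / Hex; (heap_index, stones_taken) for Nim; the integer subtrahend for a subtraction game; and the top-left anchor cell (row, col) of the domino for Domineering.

[.#./.#./...] H move#1: H20:-1/.#./.#./##.*, H21:-1/.#./.#./.##
[.#./.#./##.] V move#2: V00:+1/##./##./##.*, V02:+1/.##/.##/##., V12:+1/.#./.##/###
[##./##./##.] end (terminal -1, H#3); searched .#./.#./... to 4

PV length from [.#./.#./...]: 2 plies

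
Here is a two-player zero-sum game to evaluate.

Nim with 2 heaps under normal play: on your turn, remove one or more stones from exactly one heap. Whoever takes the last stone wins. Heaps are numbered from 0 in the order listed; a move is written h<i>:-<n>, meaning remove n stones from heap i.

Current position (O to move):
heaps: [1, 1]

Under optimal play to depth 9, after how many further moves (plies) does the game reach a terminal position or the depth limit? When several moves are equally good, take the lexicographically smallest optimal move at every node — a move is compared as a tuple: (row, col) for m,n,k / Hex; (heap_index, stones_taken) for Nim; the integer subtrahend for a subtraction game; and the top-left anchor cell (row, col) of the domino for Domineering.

ply 1, O at (1,1) | h0:-1=-1→(0,1)*; h1:-1=-1→(1,0)
ply 2, X at (0,1) | h1:-1=+1→(0,0)*
ply 3: (0,0) is terminal -1 (O); from (1,1) depth 9

PV length from [(1,1)]: 2 plies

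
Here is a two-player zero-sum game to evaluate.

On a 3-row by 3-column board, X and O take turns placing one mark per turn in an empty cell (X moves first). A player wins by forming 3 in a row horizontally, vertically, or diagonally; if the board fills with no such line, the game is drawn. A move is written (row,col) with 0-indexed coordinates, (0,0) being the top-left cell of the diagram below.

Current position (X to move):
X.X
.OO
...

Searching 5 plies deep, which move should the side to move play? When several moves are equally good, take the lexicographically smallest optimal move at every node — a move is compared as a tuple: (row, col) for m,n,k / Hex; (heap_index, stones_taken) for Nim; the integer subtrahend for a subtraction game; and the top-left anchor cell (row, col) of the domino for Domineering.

X's best at [X.X/.OO/...]: (0,1)

[X.X/.OO/...] X move#1: (0,1):+1/XXX/.OO/...*, (1,0):+1/X.X/XOO/..., (2,0):-1/X.X/.OO/X.., (2,1):-1/X.X/.OO/.X., (2,2):-1/X.X/.OO/..X
[XXX/.OO/...] end (terminal -1, O#2); searched X.X/.OO/... to 5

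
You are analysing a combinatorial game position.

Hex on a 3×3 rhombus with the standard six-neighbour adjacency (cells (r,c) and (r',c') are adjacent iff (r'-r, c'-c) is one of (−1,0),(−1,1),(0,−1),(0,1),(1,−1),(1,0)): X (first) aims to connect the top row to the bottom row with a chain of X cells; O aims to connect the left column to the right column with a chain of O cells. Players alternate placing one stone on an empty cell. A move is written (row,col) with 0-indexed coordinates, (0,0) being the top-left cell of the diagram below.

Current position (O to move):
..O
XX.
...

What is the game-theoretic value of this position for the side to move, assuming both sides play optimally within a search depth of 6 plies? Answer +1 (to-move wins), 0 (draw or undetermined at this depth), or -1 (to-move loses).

ply 1, O at ..O/XX./... | (0,0)=-1→O.O/XX./...*; (0,1)=-1→.OO/XX./...; (1,2)=-1→..O/XXO/...; (2,0)=-1→..O/XX./O..; (2,1)=-1→..O/XX./.O.; (2,2)=-1→..O/XX./..O
ply 2, X at O.O/XX./... | (0,1)=+1→OXO/XX./...*; (1,2)=-1→O.O/XXX/...; (2,0)=-1→O.O/XX./X..; (2,1)=-1→O.O/XX./.X.; (2,2)=-1→O.O/XX./..X
ply 3, O at OXO/XX./... | (1,2)=-1→OXO/XXO/...*; (2,0)=-1→OXO/XX./O..; (2,1)=-1→OXO/XX./.O.; (2,2)=-1→OXO/XX./..O
ply 4, X at OXO/XXO/... | (2,0)=+1→OXO/XXO/X..*; (2,1)=+1→OXO/XXO/.X.; (2,2)=+1→OXO/XXO/..X
ply 5: OXO/XXO/X.. is terminal -1 (O); from ..O/XX./... depth 6

value(..O/XX./..., O) = -1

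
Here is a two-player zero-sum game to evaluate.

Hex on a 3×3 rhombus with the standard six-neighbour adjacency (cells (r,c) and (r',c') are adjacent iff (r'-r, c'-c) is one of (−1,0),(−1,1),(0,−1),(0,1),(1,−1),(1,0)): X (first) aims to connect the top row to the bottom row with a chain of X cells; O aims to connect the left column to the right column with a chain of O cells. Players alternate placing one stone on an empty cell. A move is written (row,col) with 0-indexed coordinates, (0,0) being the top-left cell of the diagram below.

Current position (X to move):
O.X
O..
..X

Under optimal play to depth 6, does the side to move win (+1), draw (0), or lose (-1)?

ply 1, X at O.X/O../..X | (0,1)=+1→OXX/O../..X*; (1,1)=+1→O.X/OX./..X; (1,2)=+1→O.X/O.X/..X; (2,0)=+1→O.X/O../X.X; (2,1)=+1→O.X/O../.XX
ply 2, O at OXX/O../..X | (1,1)=-1→OXX/OO./..X*; (1,2)=-1→OXX/O.O/..X; (2,0)=-1→OXX/O../O.X; (2,1)=-1→OXX/O../.OX
ply 3, X at OXX/OO./..X | (1,2)=+1→OXX/OOX/..X*; (2,0)=-1→OXX/OO./X.X; (2,1)=-1→OXX/OO./.XX
ply 4: OXX/OOX/..X is terminal -1 (O); from O.X/O../..X depth 6

value(O.X/O../..X, X) = +1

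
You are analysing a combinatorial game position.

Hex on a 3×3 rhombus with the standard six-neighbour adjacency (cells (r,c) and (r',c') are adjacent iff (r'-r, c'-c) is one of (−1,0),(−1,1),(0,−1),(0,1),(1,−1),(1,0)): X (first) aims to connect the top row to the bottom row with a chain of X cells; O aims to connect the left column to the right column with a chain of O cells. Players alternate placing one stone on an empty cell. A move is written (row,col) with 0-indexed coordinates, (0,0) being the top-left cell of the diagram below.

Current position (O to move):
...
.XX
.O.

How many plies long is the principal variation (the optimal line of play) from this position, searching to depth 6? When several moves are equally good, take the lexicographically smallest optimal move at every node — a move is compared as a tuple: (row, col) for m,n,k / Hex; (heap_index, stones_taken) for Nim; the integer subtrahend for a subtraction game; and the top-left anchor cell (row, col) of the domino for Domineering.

ply 1, O at .../.XX/.O. | (0,0)=-1→O../.XX/.O.*; (0,1)=-1→.O./.XX/.O.; (0,2)=-1→..O/.XX/.O.; (1,0)=-1→.../OXX/.O.; (2,0)=-1→.../.XX/OO.; (2,2)=-1→.../.XX/.OO
ply 2, X at O../.XX/.O. | (0,1)=+1→OX./.XX/.O.*; (0,2)=+1→O.X/.XX/.O.; (1,0)=+1→O../XXX/.O.; (2,0)=+1→O../.XX/XO.; (2,2)=+1→O../.XX/.OX
ply 3, O at OX./.XX/.O. | (0,2)=-1→OXO/.XX/.O.*; (1,0)=-1→OX./OXX/.O.; (2,0)=-1→OX./.XX/OO.; (2,2)=-1→OX./.XX/.OO
ply 4, X at OXO/.XX/.O. | (1,0)=+1→OXO/XXX/.O.*; (2,0)=+1→OXO/.XX/XO.; (2,2)=+1→OXO/.XX/.OX
ply 5, O at OXO/XXX/.O. | (2,0)=-1→OXO/XXX/OO.*; (2,2)=-1→OXO/XXX/.OO
ply 6, X at OXO/XXX/OO. | (2,2)=+1→OXO/XXX/OOX*
ply 7: OXO/XXX/OOX is terminal -1 (O); from .../.XX/.O. depth 6

PV length from [.../.XX/.O.]: 6 plies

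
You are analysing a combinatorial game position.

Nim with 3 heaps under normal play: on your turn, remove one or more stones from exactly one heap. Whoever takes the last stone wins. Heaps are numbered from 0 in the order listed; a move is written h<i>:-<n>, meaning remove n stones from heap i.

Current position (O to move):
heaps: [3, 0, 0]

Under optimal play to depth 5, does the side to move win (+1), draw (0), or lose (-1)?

value((3,0,0), O) = +1

ply 1, O at (3,0,0) | h0:-1=-1→(2,0,0); h0:-2=-1→(1,0,0); h0:-3=+1→(0,0,0)*
ply 2: (0,0,0) is terminal -1 (X); from (3,0,0) depth 5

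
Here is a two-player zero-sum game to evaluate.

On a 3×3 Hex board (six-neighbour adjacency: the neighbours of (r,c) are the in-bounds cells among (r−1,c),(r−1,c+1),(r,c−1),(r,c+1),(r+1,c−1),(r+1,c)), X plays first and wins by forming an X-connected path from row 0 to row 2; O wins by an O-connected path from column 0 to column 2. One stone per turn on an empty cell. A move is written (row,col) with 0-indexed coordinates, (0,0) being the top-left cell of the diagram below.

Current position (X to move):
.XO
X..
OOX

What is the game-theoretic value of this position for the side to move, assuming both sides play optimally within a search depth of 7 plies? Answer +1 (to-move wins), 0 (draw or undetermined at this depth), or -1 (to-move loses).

[.XO/X../OOX] X move#1: (0,0):-1/XXO/X../OOX*, (1,1):-1/.XO/XX./OOX, (1,2):-1/.XO/X.X/OOX
[XXO/X../OOX] O move#2: (1,1):+1/XXO/XO./OOX*, (1,2):+1/XXO/X.O/OOX
[XXO/XO./OOX] end (terminal -1, X#3); searched .XO/X../OOX to 7

value(.XO/X../OOX, X) = -1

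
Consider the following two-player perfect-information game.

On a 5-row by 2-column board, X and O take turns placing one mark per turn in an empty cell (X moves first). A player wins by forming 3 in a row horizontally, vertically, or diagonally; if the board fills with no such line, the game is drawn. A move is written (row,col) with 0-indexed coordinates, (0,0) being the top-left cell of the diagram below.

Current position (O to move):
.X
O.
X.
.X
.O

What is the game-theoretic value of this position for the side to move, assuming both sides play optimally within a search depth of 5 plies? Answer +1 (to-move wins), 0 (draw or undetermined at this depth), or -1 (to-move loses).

p1 O@[.X/O./X./.X/.O]: (0,0)[OX/O./X./.X/.O]+0* (1,1)[.X/OO/X./.X/.O]+0 (2,1)[.X/O./XO/.X/.O]+0 (3,0)[.X/O./X./OX/.O]+0 (4,0)[.X/O./X./.X/OO]+0
p2 X@[OX/O./X./.X/.O]: (1,1)[OX/OX/X./.X/.O]+0* (2,1)[OX/O./XX/.X/.O]+0 (3,0)[OX/O./X./XX/.O]+0 (4,0)[OX/O./X./.X/XO]+0
p3 O@[OX/OX/X./.X/.O]: (2,1)[OX/OX/XO/.X/.O]+0* (3,0)[OX/OX/X./OX/.O]-1 (4,0)[OX/OX/X./.X/OO]-1
p4 X@[OX/OX/XO/.X/.O]: (3,0)[OX/OX/XO/XX/.O]+0* (4,0)[OX/OX/XO/.X/XO]+0
p5 O@[OX/OX/XO/XX/.O]: (4,0)[OX/OX/XO/XX/OO]+0*
p6 X@[OX/OX/XO/XX/OO] terminal +0; root [.X/O./X./.X/.O] d5

value(.X/O./X./.X/.O, O) = 0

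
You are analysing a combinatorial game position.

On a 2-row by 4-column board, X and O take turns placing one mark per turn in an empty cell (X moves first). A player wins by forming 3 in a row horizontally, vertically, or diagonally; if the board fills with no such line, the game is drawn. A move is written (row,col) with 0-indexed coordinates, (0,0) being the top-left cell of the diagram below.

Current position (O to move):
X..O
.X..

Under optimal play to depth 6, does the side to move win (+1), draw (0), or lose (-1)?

[X..O/.X..] O move#1: (0,1):+0/XO.O/.X..*, (0,2):+0/X.OO/.X.., (1,0):+0/X..O/OX.., (1,2):+0/X..O/.XO., (1,3):+0/X..O/.X.O
[XO.O/.X..] X move#2: (0,2):+0/XOXO/.X..*, (1,0):-1/XO.O/XX.., (1,2):-1/XO.O/.XX., (1,3):-1/XO.O/.X.X
[XOXO/.X..] O move#3: (1,0):+0/XOXO/OX..*, (1,2):+0/XOXO/.XO., (1,3):+0/XOXO/.X.O
[XOXO/OX..] X move#4: (1,2):+0/XOXO/OXX.*, (1,3):+0/XOXO/OX.X
[XOXO/OXX.] O move#5: (1,3):+0/XOXO/OXXO*
[XOXO/OXXO] end (terminal +0, X#6); searched X..O/.X.. to 6

value(X..O/.X.., O) = 0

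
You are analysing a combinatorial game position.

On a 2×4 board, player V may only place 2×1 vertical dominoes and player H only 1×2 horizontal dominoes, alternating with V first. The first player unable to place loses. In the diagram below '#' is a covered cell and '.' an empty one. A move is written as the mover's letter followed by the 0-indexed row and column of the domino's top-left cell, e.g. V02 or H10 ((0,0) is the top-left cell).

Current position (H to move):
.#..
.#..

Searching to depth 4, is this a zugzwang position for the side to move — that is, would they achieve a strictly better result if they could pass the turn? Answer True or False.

zugzwang(.#../.#.., H) = False

p1 H@[.#../.#..]: H02[.###/.#..]+1* H12[.#../.###]+1
p2 V@[.###/.#..]: V00[####/##..]-1*
p3 H@[####/##..]: H12[####/####]+1*
p4 V@[####/####] terminal -1; root [.#../.#..] d4
pass branch (V moves first from the same position):
  | p1 V@[.#../.#..]: V00[##../##..]-1 V02[.##./.##.]+1* V03[.#.#/.#.#]+1
  | p2 H@[.##./.##.] terminal -1; root [.#../.#..] d4
H moving scores +1; H passing scores -1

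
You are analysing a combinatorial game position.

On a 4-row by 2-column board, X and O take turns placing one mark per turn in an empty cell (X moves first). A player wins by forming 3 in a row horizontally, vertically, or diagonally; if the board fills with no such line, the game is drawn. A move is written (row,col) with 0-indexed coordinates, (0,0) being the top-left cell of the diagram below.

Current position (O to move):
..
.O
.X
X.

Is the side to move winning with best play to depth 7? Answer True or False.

O winning at [../.O/.X/X.]: False

p1 O@[../.O/.X/X.]: (0,0)[O./.O/.X/X.]+0* (0,1)[.O/.O/.X/X.]+0 (1,0)[../OO/.X/X.]+0 (2,0)[../.O/OX/X.]+0 (3,1)[../.O/.X/XO]+0
p2 X@[O./.O/.X/X.]: (0,1)[OX/.O/.X/X.]+0* (1,0)[O./XO/.X/X.]+0 (2,0)[O./.O/XX/X.]+0 (3,1)[O./.O/.X/XX]+0
p3 O@[OX/.O/.X/X.]: (1,0)[OX/OO/.X/X.]+0* (2,0)[OX/.O/OX/X.]+0 (3,1)[OX/.O/.X/XO]+0
p4 X@[OX/OO/.X/X.]: (2,0)[OX/OO/XX/X.]+0* (3,1)[OX/OO/.X/XX]-1
p5 O@[OX/OO/XX/X.]: (3,1)[OX/OO/XX/XO]+0*
p6 X@[OX/OO/XX/XO] terminal +0; root [../.O/.X/X.] d7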